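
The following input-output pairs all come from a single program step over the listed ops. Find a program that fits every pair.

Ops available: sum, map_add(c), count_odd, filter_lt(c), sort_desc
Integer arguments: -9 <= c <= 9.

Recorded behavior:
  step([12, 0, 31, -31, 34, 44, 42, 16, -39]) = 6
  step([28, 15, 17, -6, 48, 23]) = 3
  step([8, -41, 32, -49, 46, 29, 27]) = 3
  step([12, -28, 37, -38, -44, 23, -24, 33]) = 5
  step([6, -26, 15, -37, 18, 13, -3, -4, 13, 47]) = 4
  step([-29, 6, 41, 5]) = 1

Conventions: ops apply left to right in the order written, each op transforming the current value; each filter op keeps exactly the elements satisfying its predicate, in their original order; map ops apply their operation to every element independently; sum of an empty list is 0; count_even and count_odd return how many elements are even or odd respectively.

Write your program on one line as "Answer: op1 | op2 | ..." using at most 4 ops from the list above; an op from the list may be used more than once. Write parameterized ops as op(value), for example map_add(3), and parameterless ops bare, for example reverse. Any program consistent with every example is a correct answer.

sort_desc | map_add(-7) | count_odd

Check, running the answer program on each example:
  [12, 0, 31, -31, 34, 44, 42, 16, -39] -> [44, 42, 34, 31, 16, 12, 0, -31, -39] -> [37, 35, 27, 24, 9, 5, -7, -38, -46] -> 6
  [28, 15, 17, -6, 48, 23] -> [48, 28, 23, 17, 15, -6] -> [41, 21, 16, 10, 8, -13] -> 3
  [8, -41, 32, -49, 46, 29, 27] -> [46, 32, 29, 27, 8, -41, -49] -> [39, 25, 22, 20, 1, -48, -56] -> 3
  [12, -28, 37, -38, -44, 23, -24, 33] -> [37, 33, 23, 12, -24, -28, -38, -44] -> [30, 26, 16, 5, -31, -35, -45, -51] -> 5
  [6, -26, 15, -37, 18, 13, -3, -4, 13, 47] -> [47, 18, 15, 13, 13, 6, -3, -4, -26, -37] -> [40, 11, 8, 6, 6, -1, -10, -11, -33, -44] -> 4
  [-29, 6, 41, 5] -> [41, 6, 5, -29] -> [34, -1, -2, -36] -> 1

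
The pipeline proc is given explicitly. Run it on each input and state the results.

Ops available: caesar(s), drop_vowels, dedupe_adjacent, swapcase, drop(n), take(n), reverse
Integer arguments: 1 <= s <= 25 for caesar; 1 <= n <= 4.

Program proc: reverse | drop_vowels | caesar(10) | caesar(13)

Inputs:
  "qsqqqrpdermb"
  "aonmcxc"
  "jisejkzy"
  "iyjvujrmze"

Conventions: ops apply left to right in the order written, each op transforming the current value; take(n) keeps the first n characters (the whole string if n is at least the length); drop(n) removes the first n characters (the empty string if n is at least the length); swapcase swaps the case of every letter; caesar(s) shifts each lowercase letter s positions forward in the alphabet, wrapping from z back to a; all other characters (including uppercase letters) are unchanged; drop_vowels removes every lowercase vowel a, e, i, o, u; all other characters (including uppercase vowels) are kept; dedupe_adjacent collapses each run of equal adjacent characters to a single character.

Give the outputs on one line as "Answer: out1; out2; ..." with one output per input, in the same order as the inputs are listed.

"yjoamonnnpn"; "zuzjk"; "vwhgpg"; "wjogsgv"

Execution, op by op:
  "qsqqqrpdermb" -> "bmredprqqqsq" -> "bmrdprqqqsq" -> "lwbnzbaaaca" -> "yjoamonnnpn"
  "aonmcxc" -> "cxcmnoa" -> "cxcmn" -> "mhmwx" -> "zuzjk"
  "jisejkzy" -> "yzkjesij" -> "yzkjsj" -> "ijutct" -> "vwhgpg"
  "iyjvujrmze" -> "ezmrjuvjyi" -> "zmrjvjy" -> "jwbtfti" -> "wjogsgv"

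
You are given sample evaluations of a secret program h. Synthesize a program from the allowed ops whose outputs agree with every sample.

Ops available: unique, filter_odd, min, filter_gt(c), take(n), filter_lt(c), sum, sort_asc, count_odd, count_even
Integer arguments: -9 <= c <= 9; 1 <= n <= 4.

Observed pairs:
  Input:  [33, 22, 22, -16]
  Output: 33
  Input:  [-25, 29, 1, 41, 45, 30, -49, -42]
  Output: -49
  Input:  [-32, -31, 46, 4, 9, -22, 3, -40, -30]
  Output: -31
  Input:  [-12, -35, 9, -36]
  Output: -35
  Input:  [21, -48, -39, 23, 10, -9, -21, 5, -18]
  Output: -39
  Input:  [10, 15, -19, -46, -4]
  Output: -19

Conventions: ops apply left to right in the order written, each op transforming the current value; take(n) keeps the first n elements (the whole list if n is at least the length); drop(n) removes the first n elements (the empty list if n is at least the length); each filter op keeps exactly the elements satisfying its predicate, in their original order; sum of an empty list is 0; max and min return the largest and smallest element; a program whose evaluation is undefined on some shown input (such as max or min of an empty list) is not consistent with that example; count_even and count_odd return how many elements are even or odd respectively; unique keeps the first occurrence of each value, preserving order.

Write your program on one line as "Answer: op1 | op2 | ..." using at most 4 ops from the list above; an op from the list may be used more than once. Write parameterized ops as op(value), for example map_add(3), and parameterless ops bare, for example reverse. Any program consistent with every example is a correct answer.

sort_asc | filter_odd | take(1) | sum

Check, running the answer program on each example:
  [33, 22, 22, -16] -> [-16, 22, 22, 33] -> [33] -> [33] -> 33
  [-25, 29, 1, 41, 45, 30, -49, -42] -> [-49, -42, -25, 1, 29, 30, 41, 45] -> [-49, -25, 1, 29, 41, 45] -> [-49] -> -49
  [-32, -31, 46, 4, 9, -22, 3, -40, -30] -> [-40, -32, -31, -30, -22, 3, 4, 9, 46] -> [-31, 3, 9] -> [-31] -> -31
  [-12, -35, 9, -36] -> [-36, -35, -12, 9] -> [-35, 9] -> [-35] -> -35
  [21, -48, -39, 23, 10, -9, -21, 5, -18] -> [-48, -39, -21, -18, -9, 5, 10, 21, 23] -> [-39, -21, -9, 5, 21, 23] -> [-39] -> -39
  [10, 15, -19, -46, -4] -> [-46, -19, -4, 10, 15] -> [-19, 15] -> [-19] -> -19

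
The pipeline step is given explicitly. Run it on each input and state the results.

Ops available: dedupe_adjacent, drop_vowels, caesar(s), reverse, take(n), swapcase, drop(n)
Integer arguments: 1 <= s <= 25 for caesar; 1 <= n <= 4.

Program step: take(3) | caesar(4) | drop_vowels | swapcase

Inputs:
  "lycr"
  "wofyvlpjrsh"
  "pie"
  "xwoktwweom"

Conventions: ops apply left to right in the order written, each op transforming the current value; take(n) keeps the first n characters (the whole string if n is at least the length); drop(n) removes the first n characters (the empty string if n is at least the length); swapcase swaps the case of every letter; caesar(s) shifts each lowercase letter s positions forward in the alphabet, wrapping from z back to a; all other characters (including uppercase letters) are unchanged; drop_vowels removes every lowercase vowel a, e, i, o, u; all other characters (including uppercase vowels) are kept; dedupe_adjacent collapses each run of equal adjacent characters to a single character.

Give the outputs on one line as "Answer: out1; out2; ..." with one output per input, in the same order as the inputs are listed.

Execution, op by op:
  "lycr" -> "lyc" -> "pcg" -> "pcg" -> "PCG"
  "wofyvlpjrsh" -> "wof" -> "asj" -> "sj" -> "SJ"
  "pie" -> "pie" -> "tmi" -> "tm" -> "TM"
  "xwoktwweom" -> "xwo" -> "bas" -> "bs" -> "BS"

"PCG"; "SJ"; "TM"; "BS"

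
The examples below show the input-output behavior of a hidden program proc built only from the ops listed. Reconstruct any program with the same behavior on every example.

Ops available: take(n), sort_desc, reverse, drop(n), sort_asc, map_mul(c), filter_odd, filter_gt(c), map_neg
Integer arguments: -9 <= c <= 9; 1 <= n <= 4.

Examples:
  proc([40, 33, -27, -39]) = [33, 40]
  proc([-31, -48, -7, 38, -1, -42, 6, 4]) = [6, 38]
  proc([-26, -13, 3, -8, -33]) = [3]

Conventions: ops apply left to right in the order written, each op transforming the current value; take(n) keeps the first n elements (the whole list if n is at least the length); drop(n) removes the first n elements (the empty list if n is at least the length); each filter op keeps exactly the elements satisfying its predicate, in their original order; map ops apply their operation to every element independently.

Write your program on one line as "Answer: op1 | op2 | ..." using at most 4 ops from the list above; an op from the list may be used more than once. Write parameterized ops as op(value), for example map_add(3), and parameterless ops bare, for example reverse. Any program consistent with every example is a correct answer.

reverse | drop(1) | filter_gt(0)

Check, running the answer program on each example:
  [40, 33, -27, -39] -> [-39, -27, 33, 40] -> [-27, 33, 40] -> [33, 40]
  [-31, -48, -7, 38, -1, -42, 6, 4] -> [4, 6, -42, -1, 38, -7, -48, -31] -> [6, -42, -1, 38, -7, -48, -31] -> [6, 38]
  [-26, -13, 3, -8, -33] -> [-33, -8, 3, -13, -26] -> [-8, 3, -13, -26] -> [3]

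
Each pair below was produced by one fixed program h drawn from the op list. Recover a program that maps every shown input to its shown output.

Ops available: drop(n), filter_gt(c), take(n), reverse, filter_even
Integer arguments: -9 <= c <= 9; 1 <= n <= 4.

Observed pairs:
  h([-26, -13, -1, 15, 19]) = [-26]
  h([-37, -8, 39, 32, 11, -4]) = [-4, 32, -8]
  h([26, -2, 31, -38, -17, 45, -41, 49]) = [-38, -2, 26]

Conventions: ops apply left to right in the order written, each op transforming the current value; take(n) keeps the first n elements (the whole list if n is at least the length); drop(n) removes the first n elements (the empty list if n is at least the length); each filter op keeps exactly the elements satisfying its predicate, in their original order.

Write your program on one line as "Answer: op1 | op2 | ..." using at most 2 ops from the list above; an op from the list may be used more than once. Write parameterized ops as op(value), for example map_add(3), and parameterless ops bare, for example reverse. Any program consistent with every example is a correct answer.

filter_even | reverse

Check, running the answer program on each example:
  [-26, -13, -1, 15, 19] -> [-26] -> [-26]
  [-37, -8, 39, 32, 11, -4] -> [-8, 32, -4] -> [-4, 32, -8]
  [26, -2, 31, -38, -17, 45, -41, 49] -> [26, -2, -38] -> [-38, -2, 26]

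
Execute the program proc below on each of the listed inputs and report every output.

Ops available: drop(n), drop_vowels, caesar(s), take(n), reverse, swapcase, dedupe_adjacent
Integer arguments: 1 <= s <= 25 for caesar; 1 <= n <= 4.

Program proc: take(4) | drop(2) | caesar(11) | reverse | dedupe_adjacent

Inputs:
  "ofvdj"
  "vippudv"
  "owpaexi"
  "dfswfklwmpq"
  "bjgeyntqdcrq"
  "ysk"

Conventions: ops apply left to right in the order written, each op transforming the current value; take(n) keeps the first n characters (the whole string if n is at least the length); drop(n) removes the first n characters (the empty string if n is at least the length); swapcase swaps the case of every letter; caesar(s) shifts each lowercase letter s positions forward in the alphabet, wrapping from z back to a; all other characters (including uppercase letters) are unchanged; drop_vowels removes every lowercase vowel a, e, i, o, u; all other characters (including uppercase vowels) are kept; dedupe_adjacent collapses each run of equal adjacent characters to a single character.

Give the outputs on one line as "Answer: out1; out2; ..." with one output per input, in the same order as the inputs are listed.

"og"; "a"; "la"; "hd"; "pr"; "v"

Execution, op by op:
  "ofvdj" -> "ofvd" -> "vd" -> "go" -> "og" -> "og"
  "vippudv" -> "vipp" -> "pp" -> "aa" -> "aa" -> "a"
  "owpaexi" -> "owpa" -> "pa" -> "al" -> "la" -> "la"
  "dfswfklwmpq" -> "dfsw" -> "sw" -> "dh" -> "hd" -> "hd"
  "bjgeyntqdcrq" -> "bjge" -> "ge" -> "rp" -> "pr" -> "pr"
  "ysk" -> "ysk" -> "k" -> "v" -> "v" -> "v"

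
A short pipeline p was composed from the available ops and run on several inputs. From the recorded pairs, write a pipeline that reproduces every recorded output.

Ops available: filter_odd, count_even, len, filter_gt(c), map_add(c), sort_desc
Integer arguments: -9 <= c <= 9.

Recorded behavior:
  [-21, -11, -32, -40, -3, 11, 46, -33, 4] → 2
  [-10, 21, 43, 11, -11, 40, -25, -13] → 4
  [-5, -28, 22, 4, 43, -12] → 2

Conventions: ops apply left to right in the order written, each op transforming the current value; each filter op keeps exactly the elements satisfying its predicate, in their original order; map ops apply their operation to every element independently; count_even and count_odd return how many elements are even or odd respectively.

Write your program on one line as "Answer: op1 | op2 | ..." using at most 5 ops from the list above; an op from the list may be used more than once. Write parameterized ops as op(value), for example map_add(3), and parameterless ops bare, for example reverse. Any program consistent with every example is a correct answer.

sort_desc | map_add(-3) | filter_gt(6) | map_add(-8) | len

Check, running the answer program on each example:
  [-21, -11, -32, -40, -3, 11, 46, -33, 4] -> [46, 11, 4, -3, -11, -21, -32, -33, -40] -> [43, 8, 1, -6, -14, -24, -35, -36, -43] -> [43, 8] -> [35, 0] -> 2
  [-10, 21, 43, 11, -11, 40, -25, -13] -> [43, 40, 21, 11, -10, -11, -13, -25] -> [40, 37, 18, 8, -13, -14, -16, -28] -> [40, 37, 18, 8] -> [32, 29, 10, 0] -> 4
  [-5, -28, 22, 4, 43, -12] -> [43, 22, 4, -5, -12, -28] -> [40, 19, 1, -8, -15, -31] -> [40, 19] -> [32, 11] -> 2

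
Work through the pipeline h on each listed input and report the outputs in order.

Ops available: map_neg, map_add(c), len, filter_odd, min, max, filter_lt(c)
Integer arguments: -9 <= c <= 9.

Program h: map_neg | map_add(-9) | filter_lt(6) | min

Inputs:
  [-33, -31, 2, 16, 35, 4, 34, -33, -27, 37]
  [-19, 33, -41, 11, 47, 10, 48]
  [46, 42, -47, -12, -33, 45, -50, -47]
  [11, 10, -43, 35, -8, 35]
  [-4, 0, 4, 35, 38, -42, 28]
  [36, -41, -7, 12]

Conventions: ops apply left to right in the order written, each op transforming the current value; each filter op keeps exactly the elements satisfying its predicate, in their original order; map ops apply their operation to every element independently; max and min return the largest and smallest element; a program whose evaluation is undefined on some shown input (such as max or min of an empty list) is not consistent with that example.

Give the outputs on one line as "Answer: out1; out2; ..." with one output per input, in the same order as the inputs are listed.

Execution, op by op:
  [-33, -31, 2, 16, 35, 4, 34, -33, -27, 37] -> [33, 31, -2, -16, -35, -4, -34, 33, 27, -37] -> [24, 22, -11, -25, -44, -13, -43, 24, 18, -46] -> [-11, -25, -44, -13, -43, -46] -> -46
  [-19, 33, -41, 11, 47, 10, 48] -> [19, -33, 41, -11, -47, -10, -48] -> [10, -42, 32, -20, -56, -19, -57] -> [-42, -20, -56, -19, -57] -> -57
  [46, 42, -47, -12, -33, 45, -50, -47] -> [-46, -42, 47, 12, 33, -45, 50, 47] -> [-55, -51, 38, 3, 24, -54, 41, 38] -> [-55, -51, 3, -54] -> -55
  [11, 10, -43, 35, -8, 35] -> [-11, -10, 43, -35, 8, -35] -> [-20, -19, 34, -44, -1, -44] -> [-20, -19, -44, -1, -44] -> -44
  [-4, 0, 4, 35, 38, -42, 28] -> [4, 0, -4, -35, -38, 42, -28] -> [-5, -9, -13, -44, -47, 33, -37] -> [-5, -9, -13, -44, -47, -37] -> -47
  [36, -41, -7, 12] -> [-36, 41, 7, -12] -> [-45, 32, -2, -21] -> [-45, -2, -21] -> -45

-46; -57; -55; -44; -47; -45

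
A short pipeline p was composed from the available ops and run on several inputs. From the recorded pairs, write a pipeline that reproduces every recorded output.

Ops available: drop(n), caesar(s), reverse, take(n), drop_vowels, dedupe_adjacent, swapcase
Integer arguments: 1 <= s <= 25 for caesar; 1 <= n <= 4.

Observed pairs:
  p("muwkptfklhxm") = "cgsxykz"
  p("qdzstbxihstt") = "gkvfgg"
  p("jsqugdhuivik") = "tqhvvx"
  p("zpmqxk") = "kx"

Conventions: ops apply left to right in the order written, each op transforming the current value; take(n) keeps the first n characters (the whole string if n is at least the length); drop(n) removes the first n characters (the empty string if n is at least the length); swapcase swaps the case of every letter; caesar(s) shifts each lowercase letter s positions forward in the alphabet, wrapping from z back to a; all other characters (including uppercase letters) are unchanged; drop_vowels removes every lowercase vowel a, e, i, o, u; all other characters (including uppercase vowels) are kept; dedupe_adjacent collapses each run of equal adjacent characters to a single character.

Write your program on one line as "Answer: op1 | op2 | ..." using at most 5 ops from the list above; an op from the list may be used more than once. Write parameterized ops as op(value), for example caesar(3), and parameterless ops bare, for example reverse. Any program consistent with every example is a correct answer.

drop(4) | caesar(5) | caesar(8) | drop_vowels

Check, running the answer program on each example:
  "muwkptfklhxm" -> "ptfklhxm" -> "uykpqmcr" -> "cgsxyukz" -> "cgsxykz"
  "qdzstbxihstt" -> "tbxihstt" -> "ygcnmxyy" -> "gokvufgg" -> "gkvfgg"
  "jsqugdhuivik" -> "gdhuivik" -> "limznanp" -> "tquhvivx" -> "tqhvvx"
  "zpmqxk" -> "xk" -> "cp" -> "kx" -> "kx"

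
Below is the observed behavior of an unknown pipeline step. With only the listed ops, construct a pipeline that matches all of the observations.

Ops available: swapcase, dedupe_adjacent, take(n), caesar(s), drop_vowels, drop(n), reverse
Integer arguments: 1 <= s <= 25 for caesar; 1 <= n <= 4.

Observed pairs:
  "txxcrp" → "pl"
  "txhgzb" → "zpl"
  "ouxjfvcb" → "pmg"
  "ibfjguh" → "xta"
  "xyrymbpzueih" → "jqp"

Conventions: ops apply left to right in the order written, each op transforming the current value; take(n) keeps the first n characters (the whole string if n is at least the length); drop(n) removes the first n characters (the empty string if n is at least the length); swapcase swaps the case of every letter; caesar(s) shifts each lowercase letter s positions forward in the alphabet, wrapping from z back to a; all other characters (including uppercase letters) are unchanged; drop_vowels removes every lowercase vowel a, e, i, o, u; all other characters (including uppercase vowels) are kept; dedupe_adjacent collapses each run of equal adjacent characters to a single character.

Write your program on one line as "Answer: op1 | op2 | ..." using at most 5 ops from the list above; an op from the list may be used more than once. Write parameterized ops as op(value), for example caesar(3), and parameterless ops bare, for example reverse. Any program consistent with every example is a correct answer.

take(3) | dedupe_adjacent | caesar(2) | caesar(16) | reverse

Check, running the answer program on each example:
  "txxcrp" -> "txx" -> "tx" -> "vz" -> "lp" -> "pl"
  "txhgzb" -> "txh" -> "txh" -> "vzj" -> "lpz" -> "zpl"
  "ouxjfvcb" -> "oux" -> "oux" -> "qwz" -> "gmp" -> "pmg"
  "ibfjguh" -> "ibf" -> "ibf" -> "kdh" -> "atx" -> "xta"
  "xyrymbpzueih" -> "xyr" -> "xyr" -> "zat" -> "pqj" -> "jqp"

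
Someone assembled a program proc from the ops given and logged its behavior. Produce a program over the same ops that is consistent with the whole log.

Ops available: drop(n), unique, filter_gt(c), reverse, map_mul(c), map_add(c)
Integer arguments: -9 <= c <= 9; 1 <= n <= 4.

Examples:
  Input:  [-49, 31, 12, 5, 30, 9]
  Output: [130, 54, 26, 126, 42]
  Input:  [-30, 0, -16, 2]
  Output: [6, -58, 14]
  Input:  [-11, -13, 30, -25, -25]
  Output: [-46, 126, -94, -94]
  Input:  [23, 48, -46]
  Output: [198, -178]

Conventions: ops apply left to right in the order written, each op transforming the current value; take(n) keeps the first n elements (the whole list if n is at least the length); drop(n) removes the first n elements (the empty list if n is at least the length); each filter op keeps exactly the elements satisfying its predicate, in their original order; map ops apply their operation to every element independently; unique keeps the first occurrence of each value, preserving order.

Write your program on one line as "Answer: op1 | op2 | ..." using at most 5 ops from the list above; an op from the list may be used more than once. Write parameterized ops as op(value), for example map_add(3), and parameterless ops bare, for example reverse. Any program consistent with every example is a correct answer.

map_add(-1) | drop(1) | map_mul(4) | map_add(4) | map_add(6)

Check, running the answer program on each example:
  [-49, 31, 12, 5, 30, 9] -> [-50, 30, 11, 4, 29, 8] -> [30, 11, 4, 29, 8] -> [120, 44, 16, 116, 32] -> [124, 48, 20, 120, 36] -> [130, 54, 26, 126, 42]
  [-30, 0, -16, 2] -> [-31, -1, -17, 1] -> [-1, -17, 1] -> [-4, -68, 4] -> [0, -64, 8] -> [6, -58, 14]
  [-11, -13, 30, -25, -25] -> [-12, -14, 29, -26, -26] -> [-14, 29, -26, -26] -> [-56, 116, -104, -104] -> [-52, 120, -100, -100] -> [-46, 126, -94, -94]
  [23, 48, -46] -> [22, 47, -47] -> [47, -47] -> [188, -188] -> [192, -184] -> [198, -178]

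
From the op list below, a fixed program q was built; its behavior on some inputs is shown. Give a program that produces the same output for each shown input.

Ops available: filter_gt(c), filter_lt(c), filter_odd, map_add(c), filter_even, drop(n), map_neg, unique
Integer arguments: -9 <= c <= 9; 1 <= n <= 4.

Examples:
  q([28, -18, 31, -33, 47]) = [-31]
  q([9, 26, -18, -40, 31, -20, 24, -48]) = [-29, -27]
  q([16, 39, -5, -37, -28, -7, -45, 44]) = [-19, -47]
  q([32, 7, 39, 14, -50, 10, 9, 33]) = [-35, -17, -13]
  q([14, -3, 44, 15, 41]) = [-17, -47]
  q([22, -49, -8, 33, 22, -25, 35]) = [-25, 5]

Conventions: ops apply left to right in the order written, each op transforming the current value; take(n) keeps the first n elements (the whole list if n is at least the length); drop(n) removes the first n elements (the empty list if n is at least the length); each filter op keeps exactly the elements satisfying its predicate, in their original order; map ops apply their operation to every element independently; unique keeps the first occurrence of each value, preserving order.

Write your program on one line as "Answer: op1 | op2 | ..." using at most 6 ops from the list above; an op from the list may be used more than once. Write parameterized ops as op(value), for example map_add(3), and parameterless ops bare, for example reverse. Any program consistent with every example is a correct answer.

map_neg | filter_even | map_add(-3) | unique | filter_lt(8)

Check, running the answer program on each example:
  [28, -18, 31, -33, 47] -> [-28, 18, -31, 33, -47] -> [-28, 18] -> [-31, 15] -> [-31, 15] -> [-31]
  [9, 26, -18, -40, 31, -20, 24, -48] -> [-9, -26, 18, 40, -31, 20, -24, 48] -> [-26, 18, 40, 20, -24, 48] -> [-29, 15, 37, 17, -27, 45] -> [-29, 15, 37, 17, -27, 45] -> [-29, -27]
  [16, 39, -5, -37, -28, -7, -45, 44] -> [-16, -39, 5, 37, 28, 7, 45, -44] -> [-16, 28, -44] -> [-19, 25, -47] -> [-19, 25, -47] -> [-19, -47]
  [32, 7, 39, 14, -50, 10, 9, 33] -> [-32, -7, -39, -14, 50, -10, -9, -33] -> [-32, -14, 50, -10] -> [-35, -17, 47, -13] -> [-35, -17, 47, -13] -> [-35, -17, -13]
  [14, -3, 44, 15, 41] -> [-14, 3, -44, -15, -41] -> [-14, -44] -> [-17, -47] -> [-17, -47] -> [-17, -47]
  [22, -49, -8, 33, 22, -25, 35] -> [-22, 49, 8, -33, -22, 25, -35] -> [-22, 8, -22] -> [-25, 5, -25] -> [-25, 5] -> [-25, 5]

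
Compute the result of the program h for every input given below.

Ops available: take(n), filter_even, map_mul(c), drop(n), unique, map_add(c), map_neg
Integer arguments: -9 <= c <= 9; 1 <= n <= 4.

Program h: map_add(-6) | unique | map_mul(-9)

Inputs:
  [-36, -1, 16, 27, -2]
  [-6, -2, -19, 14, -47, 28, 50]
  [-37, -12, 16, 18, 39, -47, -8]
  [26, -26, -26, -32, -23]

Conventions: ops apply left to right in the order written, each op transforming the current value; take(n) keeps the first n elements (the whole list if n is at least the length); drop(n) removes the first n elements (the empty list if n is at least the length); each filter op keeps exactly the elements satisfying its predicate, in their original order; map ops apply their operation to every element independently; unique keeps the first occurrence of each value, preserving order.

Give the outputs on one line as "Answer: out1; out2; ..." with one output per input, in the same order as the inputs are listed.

Execution, op by op:
  [-36, -1, 16, 27, -2] -> [-42, -7, 10, 21, -8] -> [-42, -7, 10, 21, -8] -> [378, 63, -90, -189, 72]
  [-6, -2, -19, 14, -47, 28, 50] -> [-12, -8, -25, 8, -53, 22, 44] -> [-12, -8, -25, 8, -53, 22, 44] -> [108, 72, 225, -72, 477, -198, -396]
  [-37, -12, 16, 18, 39, -47, -8] -> [-43, -18, 10, 12, 33, -53, -14] -> [-43, -18, 10, 12, 33, -53, -14] -> [387, 162, -90, -108, -297, 477, 126]
  [26, -26, -26, -32, -23] -> [20, -32, -32, -38, -29] -> [20, -32, -38, -29] -> [-180, 288, 342, 261]

[378, 63, -90, -189, 72]; [108, 72, 225, -72, 477, -198, -396]; [387, 162, -90, -108, -297, 477, 126]; [-180, 288, 342, 261]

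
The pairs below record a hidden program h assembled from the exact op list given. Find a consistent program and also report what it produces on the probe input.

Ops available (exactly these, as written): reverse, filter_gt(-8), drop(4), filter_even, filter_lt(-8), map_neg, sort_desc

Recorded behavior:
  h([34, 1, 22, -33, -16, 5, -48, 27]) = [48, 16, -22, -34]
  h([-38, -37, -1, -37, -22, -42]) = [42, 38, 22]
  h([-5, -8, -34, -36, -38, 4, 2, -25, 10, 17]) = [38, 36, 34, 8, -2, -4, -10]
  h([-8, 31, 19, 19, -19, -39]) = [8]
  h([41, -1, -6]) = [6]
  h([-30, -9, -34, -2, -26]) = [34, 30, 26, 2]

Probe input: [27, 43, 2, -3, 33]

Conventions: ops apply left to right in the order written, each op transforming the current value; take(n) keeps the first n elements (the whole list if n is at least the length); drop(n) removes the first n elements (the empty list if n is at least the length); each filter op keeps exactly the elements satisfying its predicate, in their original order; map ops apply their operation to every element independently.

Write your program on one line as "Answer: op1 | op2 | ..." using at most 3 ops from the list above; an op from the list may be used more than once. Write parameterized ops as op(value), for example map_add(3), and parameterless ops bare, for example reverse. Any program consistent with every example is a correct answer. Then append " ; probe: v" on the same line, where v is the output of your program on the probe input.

map_neg | sort_desc | filter_even ; probe: [-2]

Check, running the answer program on each example:
  [34, 1, 22, -33, -16, 5, -48, 27] -> [-34, -1, -22, 33, 16, -5, 48, -27] -> [48, 33, 16, -1, -5, -22, -27, -34] -> [48, 16, -22, -34]
  [-38, -37, -1, -37, -22, -42] -> [38, 37, 1, 37, 22, 42] -> [42, 38, 37, 37, 22, 1] -> [42, 38, 22]
  [-5, -8, -34, -36, -38, 4, 2, -25, 10, 17] -> [5, 8, 34, 36, 38, -4, -2, 25, -10, -17] -> [38, 36, 34, 25, 8, 5, -2, -4, -10, -17] -> [38, 36, 34, 8, -2, -4, -10]
  [-8, 31, 19, 19, -19, -39] -> [8, -31, -19, -19, 19, 39] -> [39, 19, 8, -19, -19, -31] -> [8]
  [41, -1, -6] -> [-41, 1, 6] -> [6, 1, -41] -> [6]
  [-30, -9, -34, -2, -26] -> [30, 9, 34, 2, 26] -> [34, 30, 26, 9, 2] -> [34, 30, 26, 2]
  probe: [27, 43, 2, -3, 33] -> [-27, -43, -2, 3, -33] -> [3, -2, -27, -33, -43] -> [-2]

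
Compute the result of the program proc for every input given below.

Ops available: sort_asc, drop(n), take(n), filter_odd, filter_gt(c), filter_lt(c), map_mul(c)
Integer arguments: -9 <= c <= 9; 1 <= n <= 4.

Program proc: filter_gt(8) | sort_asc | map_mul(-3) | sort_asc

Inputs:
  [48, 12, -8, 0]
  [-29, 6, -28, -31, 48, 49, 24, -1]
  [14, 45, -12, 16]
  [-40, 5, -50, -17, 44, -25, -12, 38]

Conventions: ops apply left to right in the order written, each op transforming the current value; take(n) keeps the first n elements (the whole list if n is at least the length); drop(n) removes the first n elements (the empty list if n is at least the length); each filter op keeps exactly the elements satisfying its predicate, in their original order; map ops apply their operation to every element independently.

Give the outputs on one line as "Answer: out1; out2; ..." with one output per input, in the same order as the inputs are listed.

[-144, -36]; [-147, -144, -72]; [-135, -48, -42]; [-132, -114]

Execution, op by op:
  [48, 12, -8, 0] -> [48, 12] -> [12, 48] -> [-36, -144] -> [-144, -36]
  [-29, 6, -28, -31, 48, 49, 24, -1] -> [48, 49, 24] -> [24, 48, 49] -> [-72, -144, -147] -> [-147, -144, -72]
  [14, 45, -12, 16] -> [14, 45, 16] -> [14, 16, 45] -> [-42, -48, -135] -> [-135, -48, -42]
  [-40, 5, -50, -17, 44, -25, -12, 38] -> [44, 38] -> [38, 44] -> [-114, -132] -> [-132, -114]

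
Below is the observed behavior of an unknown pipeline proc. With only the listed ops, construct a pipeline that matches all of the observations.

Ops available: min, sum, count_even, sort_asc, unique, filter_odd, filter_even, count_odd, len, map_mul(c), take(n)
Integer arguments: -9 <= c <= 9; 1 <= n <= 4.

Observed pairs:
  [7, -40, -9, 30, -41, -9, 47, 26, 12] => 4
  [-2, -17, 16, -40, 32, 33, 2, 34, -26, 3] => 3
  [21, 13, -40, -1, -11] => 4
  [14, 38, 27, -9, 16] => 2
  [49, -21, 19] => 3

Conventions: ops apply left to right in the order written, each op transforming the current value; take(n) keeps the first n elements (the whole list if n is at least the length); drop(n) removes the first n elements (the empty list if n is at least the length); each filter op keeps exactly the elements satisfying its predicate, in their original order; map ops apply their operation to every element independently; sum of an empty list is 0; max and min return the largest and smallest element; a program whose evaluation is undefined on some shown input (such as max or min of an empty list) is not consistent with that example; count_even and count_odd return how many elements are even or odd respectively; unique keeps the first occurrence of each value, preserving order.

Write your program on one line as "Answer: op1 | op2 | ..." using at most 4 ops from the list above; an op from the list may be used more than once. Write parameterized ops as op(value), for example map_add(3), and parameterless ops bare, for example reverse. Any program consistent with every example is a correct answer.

unique | filter_odd | count_odd

Check, running the answer program on each example:
  [7, -40, -9, 30, -41, -9, 47, 26, 12] -> [7, -40, -9, 30, -41, 47, 26, 12] -> [7, -9, -41, 47] -> 4
  [-2, -17, 16, -40, 32, 33, 2, 34, -26, 3] -> [-2, -17, 16, -40, 32, 33, 2, 34, -26, 3] -> [-17, 33, 3] -> 3
  [21, 13, -40, -1, -11] -> [21, 13, -40, -1, -11] -> [21, 13, -1, -11] -> 4
  [14, 38, 27, -9, 16] -> [14, 38, 27, -9, 16] -> [27, -9] -> 2
  [49, -21, 19] -> [49, -21, 19] -> [49, -21, 19] -> 3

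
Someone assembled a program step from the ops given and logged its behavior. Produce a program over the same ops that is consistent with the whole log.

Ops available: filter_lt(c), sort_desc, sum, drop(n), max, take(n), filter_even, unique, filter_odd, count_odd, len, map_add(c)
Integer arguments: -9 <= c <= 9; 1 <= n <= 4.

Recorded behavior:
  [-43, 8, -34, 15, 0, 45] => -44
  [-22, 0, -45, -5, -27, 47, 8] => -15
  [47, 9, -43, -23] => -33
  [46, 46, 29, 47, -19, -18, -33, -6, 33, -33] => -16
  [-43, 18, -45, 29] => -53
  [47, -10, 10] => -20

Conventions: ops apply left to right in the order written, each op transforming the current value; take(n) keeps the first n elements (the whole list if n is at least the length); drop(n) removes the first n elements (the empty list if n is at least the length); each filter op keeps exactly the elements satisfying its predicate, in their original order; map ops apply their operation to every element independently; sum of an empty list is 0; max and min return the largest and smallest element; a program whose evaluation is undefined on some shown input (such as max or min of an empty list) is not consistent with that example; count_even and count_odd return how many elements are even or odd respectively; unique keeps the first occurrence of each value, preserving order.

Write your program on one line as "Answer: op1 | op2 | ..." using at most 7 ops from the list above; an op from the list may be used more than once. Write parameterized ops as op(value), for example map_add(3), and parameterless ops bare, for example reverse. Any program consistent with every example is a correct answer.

sort_desc | unique | filter_lt(-3) | map_add(-6) | map_add(-4) | max

Check, running the answer program on each example:
  [-43, 8, -34, 15, 0, 45] -> [45, 15, 8, 0, -34, -43] -> [45, 15, 8, 0, -34, -43] -> [-34, -43] -> [-40, -49] -> [-44, -53] -> -44
  [-22, 0, -45, -5, -27, 47, 8] -> [47, 8, 0, -5, -22, -27, -45] -> [47, 8, 0, -5, -22, -27, -45] -> [-5, -22, -27, -45] -> [-11, -28, -33, -51] -> [-15, -32, -37, -55] -> -15
  [47, 9, -43, -23] -> [47, 9, -23, -43] -> [47, 9, -23, -43] -> [-23, -43] -> [-29, -49] -> [-33, -53] -> -33
  [46, 46, 29, 47, -19, -18, -33, -6, 33, -33] -> [47, 46, 46, 33, 29, -6, -18, -19, -33, -33] -> [47, 46, 33, 29, -6, -18, -19, -33] -> [-6, -18, -19, -33] -> [-12, -24, -25, -39] -> [-16, -28, -29, -43] -> -16
  [-43, 18, -45, 29] -> [29, 18, -43, -45] -> [29, 18, -43, -45] -> [-43, -45] -> [-49, -51] -> [-53, -55] -> -53
  [47, -10, 10] -> [47, 10, -10] -> [47, 10, -10] -> [-10] -> [-16] -> [-20] -> -20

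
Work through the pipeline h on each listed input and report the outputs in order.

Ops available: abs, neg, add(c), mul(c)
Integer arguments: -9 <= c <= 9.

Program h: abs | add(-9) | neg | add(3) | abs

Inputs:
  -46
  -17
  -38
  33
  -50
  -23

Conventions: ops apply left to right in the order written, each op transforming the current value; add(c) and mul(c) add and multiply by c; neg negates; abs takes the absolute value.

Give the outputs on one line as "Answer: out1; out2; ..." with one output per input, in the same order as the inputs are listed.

Execution, op by op:
  -46 -> 46 -> 37 -> -37 -> -34 -> 34
  -17 -> 17 -> 8 -> -8 -> -5 -> 5
  -38 -> 38 -> 29 -> -29 -> -26 -> 26
  33 -> 33 -> 24 -> -24 -> -21 -> 21
  -50 -> 50 -> 41 -> -41 -> -38 -> 38
  -23 -> 23 -> 14 -> -14 -> -11 -> 11

34; 5; 26; 21; 38; 11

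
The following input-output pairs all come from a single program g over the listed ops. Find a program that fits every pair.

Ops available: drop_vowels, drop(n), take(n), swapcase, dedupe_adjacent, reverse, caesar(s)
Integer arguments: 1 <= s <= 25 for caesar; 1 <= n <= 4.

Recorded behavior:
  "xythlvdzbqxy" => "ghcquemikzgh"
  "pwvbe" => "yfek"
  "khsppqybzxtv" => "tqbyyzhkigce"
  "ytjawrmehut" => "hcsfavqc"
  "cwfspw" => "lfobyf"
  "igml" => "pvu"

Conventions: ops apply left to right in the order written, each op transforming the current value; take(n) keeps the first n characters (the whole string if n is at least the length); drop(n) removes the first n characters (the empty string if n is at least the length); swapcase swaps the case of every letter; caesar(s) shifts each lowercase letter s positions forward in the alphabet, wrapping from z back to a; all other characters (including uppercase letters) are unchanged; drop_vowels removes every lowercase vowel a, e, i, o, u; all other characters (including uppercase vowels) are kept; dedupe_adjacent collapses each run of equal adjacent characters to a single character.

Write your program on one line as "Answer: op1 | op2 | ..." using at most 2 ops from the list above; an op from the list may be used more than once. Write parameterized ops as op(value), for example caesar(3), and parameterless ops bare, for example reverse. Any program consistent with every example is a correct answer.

drop_vowels | caesar(9)

Check, running the answer program on each example:
  "xythlvdzbqxy" -> "xythlvdzbqxy" -> "ghcquemikzgh"
  "pwvbe" -> "pwvb" -> "yfek"
  "khsppqybzxtv" -> "khsppqybzxtv" -> "tqbyyzhkigce"
  "ytjawrmehut" -> "ytjwrmht" -> "hcsfavqc"
  "cwfspw" -> "cwfspw" -> "lfobyf"
  "igml" -> "gml" -> "pvu"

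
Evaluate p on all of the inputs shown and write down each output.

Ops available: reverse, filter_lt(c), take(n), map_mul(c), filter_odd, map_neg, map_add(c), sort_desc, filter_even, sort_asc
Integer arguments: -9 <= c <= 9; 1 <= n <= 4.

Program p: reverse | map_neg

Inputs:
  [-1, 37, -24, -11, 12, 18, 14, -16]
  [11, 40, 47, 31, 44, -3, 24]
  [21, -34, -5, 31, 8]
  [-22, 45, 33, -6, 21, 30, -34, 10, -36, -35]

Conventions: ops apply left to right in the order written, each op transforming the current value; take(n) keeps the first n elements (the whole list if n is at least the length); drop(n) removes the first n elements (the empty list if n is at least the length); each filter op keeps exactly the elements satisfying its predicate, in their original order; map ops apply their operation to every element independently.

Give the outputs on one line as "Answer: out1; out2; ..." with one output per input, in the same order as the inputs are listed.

[16, -14, -18, -12, 11, 24, -37, 1]; [-24, 3, -44, -31, -47, -40, -11]; [-8, -31, 5, 34, -21]; [35, 36, -10, 34, -30, -21, 6, -33, -45, 22]

Execution, op by op:
  [-1, 37, -24, -11, 12, 18, 14, -16] -> [-16, 14, 18, 12, -11, -24, 37, -1] -> [16, -14, -18, -12, 11, 24, -37, 1]
  [11, 40, 47, 31, 44, -3, 24] -> [24, -3, 44, 31, 47, 40, 11] -> [-24, 3, -44, -31, -47, -40, -11]
  [21, -34, -5, 31, 8] -> [8, 31, -5, -34, 21] -> [-8, -31, 5, 34, -21]
  [-22, 45, 33, -6, 21, 30, -34, 10, -36, -35] -> [-35, -36, 10, -34, 30, 21, -6, 33, 45, -22] -> [35, 36, -10, 34, -30, -21, 6, -33, -45, 22]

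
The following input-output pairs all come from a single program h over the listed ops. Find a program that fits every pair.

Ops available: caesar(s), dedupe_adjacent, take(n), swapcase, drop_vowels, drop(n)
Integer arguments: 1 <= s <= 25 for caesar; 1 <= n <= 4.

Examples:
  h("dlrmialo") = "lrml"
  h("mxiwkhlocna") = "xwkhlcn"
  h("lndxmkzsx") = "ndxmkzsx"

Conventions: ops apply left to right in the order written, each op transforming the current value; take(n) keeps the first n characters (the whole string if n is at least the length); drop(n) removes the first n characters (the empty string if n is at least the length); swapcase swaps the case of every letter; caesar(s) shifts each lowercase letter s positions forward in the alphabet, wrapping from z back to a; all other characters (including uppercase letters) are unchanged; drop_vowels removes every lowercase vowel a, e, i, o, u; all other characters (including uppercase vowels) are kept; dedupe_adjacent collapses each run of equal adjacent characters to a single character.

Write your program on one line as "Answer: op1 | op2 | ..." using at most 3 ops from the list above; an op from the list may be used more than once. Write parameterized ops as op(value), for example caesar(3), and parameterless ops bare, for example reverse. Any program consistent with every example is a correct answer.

drop(1) | drop_vowels

Check, running the answer program on each example:
  "dlrmialo" -> "lrmialo" -> "lrml"
  "mxiwkhlocna" -> "xiwkhlocna" -> "xwkhlcn"
  "lndxmkzsx" -> "ndxmkzsx" -> "ndxmkzsx"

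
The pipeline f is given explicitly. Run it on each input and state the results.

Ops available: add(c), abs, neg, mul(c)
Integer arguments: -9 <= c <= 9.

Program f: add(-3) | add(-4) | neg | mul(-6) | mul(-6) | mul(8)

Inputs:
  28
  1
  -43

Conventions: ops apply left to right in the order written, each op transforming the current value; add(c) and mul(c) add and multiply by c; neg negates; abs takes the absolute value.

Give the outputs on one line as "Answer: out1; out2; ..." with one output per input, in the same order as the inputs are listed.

-6048; 1728; 14400

Execution, op by op:
  28 -> 25 -> 21 -> -21 -> 126 -> -756 -> -6048
  1 -> -2 -> -6 -> 6 -> -36 -> 216 -> 1728
  -43 -> -46 -> -50 -> 50 -> -300 -> 1800 -> 14400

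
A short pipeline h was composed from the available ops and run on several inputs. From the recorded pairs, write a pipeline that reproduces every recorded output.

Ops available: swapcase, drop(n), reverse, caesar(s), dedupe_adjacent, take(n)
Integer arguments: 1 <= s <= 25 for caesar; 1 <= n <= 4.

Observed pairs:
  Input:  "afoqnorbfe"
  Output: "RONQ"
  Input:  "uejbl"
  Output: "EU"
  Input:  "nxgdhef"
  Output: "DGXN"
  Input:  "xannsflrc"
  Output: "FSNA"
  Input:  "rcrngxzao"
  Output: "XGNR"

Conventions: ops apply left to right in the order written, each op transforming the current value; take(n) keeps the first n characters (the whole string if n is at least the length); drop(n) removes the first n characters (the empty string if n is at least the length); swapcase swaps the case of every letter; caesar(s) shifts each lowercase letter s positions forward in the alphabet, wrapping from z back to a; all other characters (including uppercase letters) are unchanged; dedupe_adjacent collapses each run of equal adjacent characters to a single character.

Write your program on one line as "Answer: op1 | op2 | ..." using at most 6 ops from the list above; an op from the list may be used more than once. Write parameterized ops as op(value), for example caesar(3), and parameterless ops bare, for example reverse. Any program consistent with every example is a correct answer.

reverse | dedupe_adjacent | swapcase | drop(3) | take(4)

Check, running the answer program on each example:
  "afoqnorbfe" -> "efbronqofa" -> "efbronqofa" -> "EFBRONQOFA" -> "RONQOFA" -> "RONQ"
  "uejbl" -> "lbjeu" -> "lbjeu" -> "LBJEU" -> "EU" -> "EU"
  "nxgdhef" -> "fehdgxn" -> "fehdgxn" -> "FEHDGXN" -> "DGXN" -> "DGXN"
  "xannsflrc" -> "crlfsnnax" -> "crlfsnax" -> "CRLFSNAX" -> "FSNAX" -> "FSNA"
  "rcrngxzao" -> "oazxgnrcr" -> "oazxgnrcr" -> "OAZXGNRCR" -> "XGNRCR" -> "XGNR"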